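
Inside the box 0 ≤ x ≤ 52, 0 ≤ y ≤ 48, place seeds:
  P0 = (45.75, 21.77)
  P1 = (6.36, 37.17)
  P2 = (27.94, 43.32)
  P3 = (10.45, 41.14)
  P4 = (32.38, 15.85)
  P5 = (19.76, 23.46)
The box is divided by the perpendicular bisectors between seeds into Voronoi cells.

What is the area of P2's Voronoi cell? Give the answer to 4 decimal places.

Area of P2's cell: 417.7438

1. box [0,52]×[0,48]: [(0, 0) (52, 0) (52, 48) (0, 48)]
2. ⊥bis P2·P0 via (36.845,32.545): [(0, 2.0944) (52, 45.0699) (52, 48) (0, 48)]  |A|=1269.7283
3. ⊥bis P2·P1 via (17.15,40.245): [(22.6805, 20.8388) (52, 45.0699) (52, 48) (14.9399, 48)]  |A|=546.254
4. ⊥bis P2·P3 via (19.195,42.23): [(21.2244, 25.9481) (22.6805, 20.8388) (52, 45.0699) (52, 48) (18.4758, 48)]  |A|=507.2676
5. ⊥bis P2·P4 via (30.16,29.585): [(20.9565, 28.0974) (34.0179, 30.2086) (52, 45.0699) (52, 48) (18.4758, 48)]  |A|=457.1631
6. ⊥bis P2·P5 via (23.85,33.39): [(20.1046, 34.9327) (32.2629, 29.9249) (34.0179, 30.2086) (52, 45.0699) (52, 48) (18.4758, 48)]  |A|=417.7438
7. canonical 6-gon: [(20.1046, 34.9327) (32.2629, 29.9249) (34.0179, 30.2086) (52, 45.0699) (52, 48) (18.4758, 48)]
8. shoelace: 417.7438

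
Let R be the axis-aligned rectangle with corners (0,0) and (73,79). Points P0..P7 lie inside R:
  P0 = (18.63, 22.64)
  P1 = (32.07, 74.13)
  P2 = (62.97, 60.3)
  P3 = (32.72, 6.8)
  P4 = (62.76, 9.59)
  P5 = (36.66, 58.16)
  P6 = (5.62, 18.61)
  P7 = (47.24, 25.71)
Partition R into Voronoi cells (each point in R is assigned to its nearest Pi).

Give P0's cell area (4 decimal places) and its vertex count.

Area of P0's cell: 738.0598 (4 vertices)

1. box [0,73]×[0,79]: [(0, 0) (73, 0) (73, 79) (0, 79)]
2. ⊥bis P0·P1 via (25.35,48.385): [(0, 55.0019) (0, 0) (73, 0) (73, 35.9473)]  |A|=3319.6465
3. ⊥bis P0·P2 via (40.8,41.47): [(37.6547, 45.1732) (0, 55.0019) (0, 0) (73, 0) (73, 3.5585)]  |A|=2747.2496
4. ⊥bis P0·P3 via (25.675,14.72): [(47.2328, 33.8961) (37.6547, 45.1732) (0, 55.0019) (0, 0) (9.1268, 0)]  |A|=1618.8758
5. ⊥bis P0·P4 via (40.695,16.115): [(45.4964, 32.3516) (46.2837, 35.0137) (37.6547, 45.1732) (0, 55.0019) (0, 0) (9.1268, 0)]  |A|=1617.1725
6. ⊥bis P0·P5 via (27.645,40.4): [(44.7714, 31.7066) (0, 54.4326) (0, 0) (9.1268, 0)]  |A|=1363.2017
7. ⊥bis P0·P6 via (12.125,20.625): [(16.4861, 6.5463) (44.7714, 31.7066) (1.961, 53.4372)]  |A|=845.8908
8. ⊥bis P0·P7 via (32.935,24.175): [(16.4861, 6.5463) (33.2286, 21.4391) (31.3984, 38.4948) (1.961, 53.4372)]  |A|=738.0598
9. canonical 4-gon: [(16.4861, 6.5463) (33.2286, 21.4391) (31.3984, 38.4948) (1.961, 53.4372)]
10. shoelace: 738.0598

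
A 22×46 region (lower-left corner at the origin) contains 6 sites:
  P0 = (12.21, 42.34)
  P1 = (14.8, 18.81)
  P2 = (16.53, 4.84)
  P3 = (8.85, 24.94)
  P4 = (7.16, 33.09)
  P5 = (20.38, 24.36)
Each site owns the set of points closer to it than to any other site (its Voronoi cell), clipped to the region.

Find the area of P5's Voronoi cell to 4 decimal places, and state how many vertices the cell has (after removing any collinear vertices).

1. box [0,22]×[0,46]: [(0, 0) (22, 0) (22, 46) (0, 46)]
2. ⊥bis P5·P0 via (16.295,33.35): [(0, 25.9457) (0, 0) (22, 0) (22, 35.9423)]  |A|=680.7677
3. ⊥bis P5·P1 via (17.59,21.585): [(9.1276, 30.0932) (22, 17.1512) (22, 35.9423)]  |A|=120.9439
4. ⊥bis P5·P2 via (18.455,14.6): [(9.1276, 30.0932) (22, 17.1512) (22, 35.9423)]  |A|=120.9439
5. ⊥bis P5·P3 via (14.615,24.65): [(15.0236, 32.7723) (14.6115, 24.5796) (22, 17.1512) (22, 35.9423)]  |A|=97.344
6. ⊥bis P5·P4 via (13.77,28.725): [(17.051, 33.6935) (14.9066, 30.4461) (14.6115, 24.5796) (22, 17.1512) (22, 35.9423)]  |A|=95.0398
7. canonical 5-gon: [(17.051, 33.6935) (14.9066, 30.4461) (14.6115, 24.5796) (22, 17.1512) (22, 35.9423)]
8. shoelace: 95.0398

Area of P5's cell: 95.0398 (5 vertices)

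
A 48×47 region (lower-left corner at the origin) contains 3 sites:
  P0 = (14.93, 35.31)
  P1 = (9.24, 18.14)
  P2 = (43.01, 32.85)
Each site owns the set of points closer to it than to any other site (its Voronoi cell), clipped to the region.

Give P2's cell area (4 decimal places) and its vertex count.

Area of P2's cell: 817.1069 (5 vertices)

1. box [0,48]×[0,47]: [(0, 0) (48, 0) (48, 47) (0, 47)]
2. ⊥bis P2·P0 via (28.97,34.08): [(25.9844, 0) (48, 0) (48, 47) (30.1019, 47)]  |A|=937.9734
3. ⊥bis P2·P1 via (26.125,25.495): [(27.8675, 21.4948) (37.2305, 0) (48, 0) (48, 47) (30.1019, 47)]  |A|=817.1069
4. canonical 5-gon: [(27.8675, 21.4948) (37.2305, 0) (48, 0) (48, 47) (30.1019, 47)]
5. shoelace: 817.1069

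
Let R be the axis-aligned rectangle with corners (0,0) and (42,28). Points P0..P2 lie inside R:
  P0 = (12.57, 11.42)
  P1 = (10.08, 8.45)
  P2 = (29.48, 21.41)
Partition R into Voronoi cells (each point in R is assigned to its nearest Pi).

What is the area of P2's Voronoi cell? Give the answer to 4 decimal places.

1. box [0,42]×[0,28]: [(0, 0) (42, 0) (42, 28) (0, 28)]
2. ⊥bis P2·P0 via (21.025,16.415): [(30.7226, 0) (42, 0) (42, 28) (14.1809, 28)]  |A|=547.3518
3. ⊥bis P2·P1 via (19.78,14.93): [(30.7226, 0) (42, 0) (42, 28) (14.1809, 28)]  |A|=547.3518
4. canonical 4-gon: [(30.7226, 0) (42, 0) (42, 28) (14.1809, 28)]
5. shoelace: 547.3518

Area of P2's cell: 547.3518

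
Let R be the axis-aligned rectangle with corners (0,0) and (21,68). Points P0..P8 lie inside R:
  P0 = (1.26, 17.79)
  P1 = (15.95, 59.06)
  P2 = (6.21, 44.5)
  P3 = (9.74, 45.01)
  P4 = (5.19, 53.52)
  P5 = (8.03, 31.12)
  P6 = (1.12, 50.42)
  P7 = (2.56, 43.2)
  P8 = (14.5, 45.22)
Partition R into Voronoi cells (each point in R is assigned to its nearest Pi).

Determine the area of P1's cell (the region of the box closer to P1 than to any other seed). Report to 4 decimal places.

Area of P1's cell: 197.6826

1. box [0,21]×[0,68]: [(0, 0) (21, 0) (21, 68) (0, 68)]
2. ⊥bis P1·P0 via (8.605,38.425): [(0, 41.4879) (21, 34.013) (21, 68) (0, 68)]  |A|=635.24
3. ⊥bis P1·P2 via (11.08,51.78): [(0, 59.192) (21, 45.144) (21, 68) (0, 68)]  |A|=332.4721
4. ⊥bis P1·P3 via (12.845,52.035): [(0, 59.192) (6.5193, 54.8309) (21, 48.4305) (21, 68) (0, 68)]  |A|=308.676
5. ⊥bis P1·P4 via (10.57,56.29): [(12.736, 52.0832) (21, 48.4305) (21, 68) (4.5409, 68)]  |A|=211.8497
6. ⊥bis P1·P5 via (11.99,45.09): [(12.736, 52.0832) (21, 48.4305) (21, 68) (4.5409, 68)]  |A|=211.8497
7. ⊥bis P1·P6 via (8.535,54.74): [(12.736, 52.0832) (21, 48.4305) (21, 68) (4.5409, 68)]  |A|=211.8497
8. ⊥bis P1·P7 via (9.255,51.13): [(12.736, 52.0832) (21, 48.4305) (21, 68) (4.5409, 68)]  |A|=211.8497
9. ⊥bis P1·P8 via (15.225,52.14): [(12.5631, 52.4189) (21, 51.535) (21, 68) (4.5409, 68)]  |A|=197.6826
10. canonical 4-gon: [(12.5631, 52.4189) (21, 51.535) (21, 68) (4.5409, 68)]
11. shoelace: 197.6826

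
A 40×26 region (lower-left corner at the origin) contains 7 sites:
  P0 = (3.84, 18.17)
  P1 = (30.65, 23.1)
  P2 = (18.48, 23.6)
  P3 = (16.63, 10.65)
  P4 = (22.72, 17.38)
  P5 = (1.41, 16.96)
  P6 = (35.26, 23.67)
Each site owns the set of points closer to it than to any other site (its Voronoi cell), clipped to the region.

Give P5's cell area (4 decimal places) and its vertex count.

Area of P5's cell: 94.1166 (4 vertices)

1. box [0,40]×[0,26]: [(0, 0) (40, 0) (40, 26) (0, 26)]
2. ⊥bis P5·P0 via (2.625,17.565): [(0, 22.8367) (0, 0) (11.3714, 0)]  |A|=129.8421
3. ⊥bis P5·P1 via (16.03,20.03): [(0, 22.8367) (0, 0) (11.3714, 0)]  |A|=129.8421
4. ⊥bis P5·P2 via (9.945,20.28): [(0, 22.8367) (0, 0) (11.3714, 0)]  |A|=129.8421
5. ⊥bis P5·P3 via (9.02,13.805): [(6.9652, 8.8487) (0, 22.8367) (0, 0) (3.2966, 0)]  |A|=94.1166
6. ⊥bis P5·P4 via (12.065,17.17): [(6.9652, 8.8487) (0, 22.8367) (0, 0) (3.2966, 0)]  |A|=94.1166
7. ⊥bis P5·P6 via (18.335,20.315): [(6.9652, 8.8487) (0, 22.8367) (0, 0) (3.2966, 0)]  |A|=94.1166
8. canonical 4-gon: [(6.9652, 8.8487) (0, 22.8367) (0, 0) (3.2966, 0)]
9. shoelace: 94.1166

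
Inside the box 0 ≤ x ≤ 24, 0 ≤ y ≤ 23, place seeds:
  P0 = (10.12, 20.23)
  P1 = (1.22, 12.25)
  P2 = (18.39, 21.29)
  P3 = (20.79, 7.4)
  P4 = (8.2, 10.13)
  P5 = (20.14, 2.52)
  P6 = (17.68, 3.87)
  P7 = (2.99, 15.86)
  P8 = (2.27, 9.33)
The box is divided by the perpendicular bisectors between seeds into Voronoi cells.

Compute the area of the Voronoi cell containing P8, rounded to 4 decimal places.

1. box [0,24]×[0,23]: [(0, 0) (24, 0) (24, 23) (0, 23)]
2. ⊥bis P8·P0 via (6.195,14.78): [(0, 19.2415) (0, 0) (24, 0) (24, 1.9571)]  |A|=254.384
3. ⊥bis P8·P1 via (1.745,10.79): [(8.4083, 13.186) (0, 10.1625) (0, 0) (24, 0) (24, 1.9571)]  |A|=216.2146
4. ⊥bis P8·P2 via (10.33,15.31): [(15.9191, 7.7769) (8.4083, 13.186) (0, 10.1625) (0, 0) (21.689, 0)]  |A|=199.3209
5. ⊥bis P8·P3 via (11.53,8.365): [(11.7794, 10.7582) (8.4083, 13.186) (0, 10.1625) (0, 0) (10.6583, 0)]  |A|=132.4894
6. ⊥bis P8·P4 via (5.235,9.73): [(4.9371, 11.9379) (0, 10.1625) (0, 0) (6.5476, 0)]  |A|=64.1694
7. ⊥bis P8·P5 via (11.205,5.925): [(4.9371, 11.9379) (0, 10.1625) (0, 0) (6.5476, 0)]  |A|=64.1694
8. ⊥bis P8·P6 via (9.975,6.6): [(4.9371, 11.9379) (0, 10.1625) (0, 0) (6.5476, 0)]  |A|=64.1694
9. ⊥bis P8·P7 via (2.63,12.595): [(4.9371, 11.9379) (0, 10.1625) (0, 0) (6.5476, 0)]  |A|=64.1694
10. canonical 4-gon: [(4.9371, 11.9379) (0, 10.1625) (0, 0) (6.5476, 0)]
11. shoelace: 64.1694

Area of P8's cell: 64.1694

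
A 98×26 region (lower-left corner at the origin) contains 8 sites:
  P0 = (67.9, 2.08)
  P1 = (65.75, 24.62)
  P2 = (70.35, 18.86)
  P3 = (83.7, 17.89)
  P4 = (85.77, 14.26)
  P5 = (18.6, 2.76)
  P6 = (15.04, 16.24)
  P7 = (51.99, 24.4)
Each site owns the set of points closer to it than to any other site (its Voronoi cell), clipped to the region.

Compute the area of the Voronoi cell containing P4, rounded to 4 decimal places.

1. box [0,98]×[0,26]: [(0, 0) (98, 0) (98, 26) (0, 26)]
2. ⊥bis P4·P0 via (76.835,8.17): [(82.4036, 0) (98, 0) (98, 26) (64.6823, 26)]  |A|=635.884
3. ⊥bis P4·P1 via (75.76,19.44): [(72.9088, 13.9303) (82.4036, 0) (98, 0) (98, 26) (79.1547, 26)]  |A|=548.5452
4. ⊥bis P4·P2 via (78.06,16.56): [(75.9462, 9.4741) (82.4036, 0) (98, 0) (98, 26) (80.8761, 26)]  |A|=502.0749
5. ⊥bis P4·P3 via (84.735,16.075): [(76.5174, 11.3889) (75.9462, 9.4741) (82.4036, 0) (98, 0) (98, 23.6393)]  |A|=351.619
6. ⊥bis P4·P5 via (52.185,8.51): [(76.5174, 11.3889) (75.9462, 9.4741) (82.4036, 0) (98, 0) (98, 23.6393)]  |A|=351.619
7. ⊥bis P4·P6 via (50.405,15.25): [(76.5174, 11.3889) (75.9462, 9.4741) (82.4036, 0) (98, 0) (98, 23.6393)]  |A|=351.619
8. ⊥bis P4·P7 via (68.88,19.33): [(76.5174, 11.3889) (75.9462, 9.4741) (82.4036, 0) (98, 0) (98, 23.6393)]  |A|=351.619
9. canonical 5-gon: [(76.5174, 11.3889) (75.9462, 9.4741) (82.4036, 0) (98, 0) (98, 23.6393)]
10. shoelace: 351.619

Area of P4's cell: 351.6190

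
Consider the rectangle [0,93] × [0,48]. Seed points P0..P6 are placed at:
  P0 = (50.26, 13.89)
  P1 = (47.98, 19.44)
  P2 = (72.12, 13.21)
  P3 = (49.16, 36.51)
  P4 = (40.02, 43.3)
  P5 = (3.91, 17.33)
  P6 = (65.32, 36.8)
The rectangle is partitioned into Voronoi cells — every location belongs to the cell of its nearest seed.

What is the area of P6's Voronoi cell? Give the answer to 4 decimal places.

1. box [0,93]×[0,48]: [(0, 0) (93, 0) (93, 48) (0, 48)]
2. ⊥bis P6·P0 via (57.79,25.345): [(93, 2.1995) (93, 48) (23.3261, 48)]  |A|=1595.5481
3. ⊥bis P6·P1 via (56.65,28.12): [(62.5816, 22.1952) (93, 2.1995) (93, 48) (36.7471, 48)]  |A|=1422.3855
4. ⊥bis P6·P2 via (68.72,25.005): [(61.7733, 23.0026) (93, 32.0039) (93, 48) (36.7471, 48)]  |A|=952.8418
5. ⊥bis P6·P3 via (57.24,36.655): [(57.4067, 27.3641) (61.7733, 23.0026) (93, 32.0039) (93, 48) (57.0364, 48)]  |A|=743.4979
6. ⊥bis P6·P4 via (52.67,40.05): [(57.4067, 27.3641) (61.7733, 23.0026) (93, 32.0039) (93, 48) (57.0364, 48)]  |A|=743.4979
7. ⊥bis P6·P5 via (34.615,27.065): [(57.4067, 27.3641) (61.7733, 23.0026) (93, 32.0039) (93, 48) (57.0364, 48)]  |A|=743.4979
8. canonical 5-gon: [(57.4067, 27.3641) (61.7733, 23.0026) (93, 32.0039) (93, 48) (57.0364, 48)]
9. shoelace: 743.4979

Area of P6's cell: 743.4979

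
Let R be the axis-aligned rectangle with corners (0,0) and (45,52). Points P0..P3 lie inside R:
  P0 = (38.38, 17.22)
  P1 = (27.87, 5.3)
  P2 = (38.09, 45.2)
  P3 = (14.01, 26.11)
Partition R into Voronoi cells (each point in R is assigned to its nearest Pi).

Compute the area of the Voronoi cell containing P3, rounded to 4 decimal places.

1. box [0,45]×[0,52]: [(0, 0) (45, 0) (45, 52) (0, 52)]
2. ⊥bis P3·P0 via (26.195,21.665): [(0, 0) (18.2918, 0) (37.261, 52) (0, 52)]  |A|=1444.3716
3. ⊥bis P3·P1 via (20.94,15.705): [(0, 1.7584) (25.0096, 18.4155) (37.261, 52) (0, 52)]  |A|=1253.9574
4. ⊥bis P3·P2 via (26.05,35.655): [(0, 1.7584) (25.0096, 18.4155) (29.6445, 31.121) (13.0921, 52) (0, 52)]  |A|=1001.6459
5. canonical 5-gon: [(0, 1.7584) (25.0096, 18.4155) (29.6445, 31.121) (13.0921, 52) (0, 52)]
6. shoelace: 1001.6459

Area of P3's cell: 1001.6459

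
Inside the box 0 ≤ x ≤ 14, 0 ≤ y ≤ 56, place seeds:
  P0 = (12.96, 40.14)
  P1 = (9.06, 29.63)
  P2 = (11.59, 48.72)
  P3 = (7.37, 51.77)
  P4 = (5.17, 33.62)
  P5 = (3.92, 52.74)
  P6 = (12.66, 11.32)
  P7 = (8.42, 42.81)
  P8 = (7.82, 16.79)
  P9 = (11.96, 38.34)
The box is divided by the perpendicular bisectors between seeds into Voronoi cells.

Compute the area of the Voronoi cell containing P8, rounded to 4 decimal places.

Area of P8's cell: 170.2526

1. box [0,14]×[0,56]: [(0, 0) (14, 0) (14, 56) (0, 56)]
2. ⊥bis P8·P0 via (10.39,28.465): [(0, 30.7521) (0, 0) (14, 0) (14, 27.6703)]  |A|=408.9573
3. ⊥bis P8·P1 via (8.44,23.21): [(0, 24.0251) (0, 0) (14, 0) (14, 22.6731)]  |A|=326.8869
4. ⊥bis P8·P2 via (9.705,32.755): [(0, 24.0251) (0, 0) (14, 0) (14, 22.6731)]  |A|=326.8869
5. ⊥bis P8·P3 via (7.595,34.28): [(0, 24.0251) (0, 0) (14, 0) (14, 22.6731)]  |A|=326.8869
6. ⊥bis P8·P4 via (6.495,25.205): [(0, 24.0251) (0, 0) (14, 0) (14, 22.6731)]  |A|=326.8869
7. ⊥bis P8·P5 via (5.87,34.765): [(0, 24.0251) (0, 0) (14, 0) (14, 22.6731)]  |A|=326.8869
8. ⊥bis P8·P6 via (10.24,14.055): [(0, 24.0251) (0, 4.9944) (14, 17.3819) (14, 22.6731)]  |A|=170.2526
9. ⊥bis P8·P7 via (8.12,29.8): [(0, 24.0251) (0, 4.9944) (14, 17.3819) (14, 22.6731)]  |A|=170.2526
10. ⊥bis P8·P9 via (9.89,27.565): [(0, 24.0251) (0, 4.9944) (14, 17.3819) (14, 22.6731)]  |A|=170.2526
11. canonical 4-gon: [(0, 24.0251) (0, 4.9944) (14, 17.3819) (14, 22.6731)]
12. shoelace: 170.2526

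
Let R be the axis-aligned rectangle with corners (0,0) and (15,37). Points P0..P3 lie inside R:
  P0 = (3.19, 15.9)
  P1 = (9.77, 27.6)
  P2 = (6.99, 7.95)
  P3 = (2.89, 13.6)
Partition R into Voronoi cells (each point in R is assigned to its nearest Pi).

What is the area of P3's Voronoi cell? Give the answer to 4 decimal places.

Area of P3's cell: 36.9716

1. box [0,15]×[0,37]: [(0, 0) (15, 0) (15, 37) (0, 37)]
2. ⊥bis P3·P0 via (3.04,14.75): [(0, 15.1465) (0, 0) (15, 0) (15, 13.19)]  |A|=212.5239
3. ⊥bis P3·P1 via (6.33,20.6): [(0, 15.1465) (0, 0) (15, 0) (15, 13.19)]  |A|=212.5239
4. ⊥bis P3·P2 via (4.94,10.775): [(9.2937, 13.9343) (0, 15.1465) (0, 7.1902)]  |A|=36.9716
5. canonical 3-gon: [(9.2937, 13.9343) (0, 15.1465) (0, 7.1902)]
6. shoelace: 36.9716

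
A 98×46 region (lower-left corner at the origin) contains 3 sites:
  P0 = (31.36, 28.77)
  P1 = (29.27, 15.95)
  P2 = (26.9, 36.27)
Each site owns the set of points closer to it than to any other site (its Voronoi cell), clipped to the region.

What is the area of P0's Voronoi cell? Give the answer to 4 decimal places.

1. box [0,98]×[0,46]: [(0, 0) (98, 0) (98, 46) (0, 46)]
2. ⊥bis P0·P1 via (30.315,22.36): [(0, 27.3021) (98, 11.3255) (98, 46) (0, 46)]  |A|=2615.2428
3. ⊥bis P0·P2 via (29.13,32.52): [(15.9758, 24.6977) (98, 11.3255) (98, 46) (51.7982, 46)]  |A|=1914.1748
4. canonical 4-gon: [(15.9758, 24.6977) (98, 11.3255) (98, 46) (51.7982, 46)]
5. shoelace: 1914.1748

Area of P0's cell: 1914.1748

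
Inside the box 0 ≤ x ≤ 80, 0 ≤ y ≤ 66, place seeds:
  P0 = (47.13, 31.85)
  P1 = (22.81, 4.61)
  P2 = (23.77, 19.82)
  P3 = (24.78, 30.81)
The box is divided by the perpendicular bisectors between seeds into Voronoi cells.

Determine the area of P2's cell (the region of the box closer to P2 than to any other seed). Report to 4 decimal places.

1. box [0,80]×[0,66]: [(0, 0) (80, 0) (80, 66) (0, 66)]
2. ⊥bis P2·P0 via (35.45,25.835): [(0, 0) (48.7546, 0) (14.7657, 66) (0, 66)]  |A|=2096.1697
3. ⊥bis P2·P1 via (23.29,12.215): [(0, 13.685) (43.1082, 10.9641) (14.7657, 66) (0, 66)]  |A|=1533.9259
4. ⊥bis P2·P3 via (24.275,25.315): [(0, 27.5459) (0, 13.685) (43.1082, 10.9641) (36.2863, 24.2111)]  |A|=527.7274
5. canonical 4-gon: [(0, 27.5459) (0, 13.685) (43.1082, 10.9641) (36.2863, 24.2111)]
6. shoelace: 527.7274

Area of P2's cell: 527.7274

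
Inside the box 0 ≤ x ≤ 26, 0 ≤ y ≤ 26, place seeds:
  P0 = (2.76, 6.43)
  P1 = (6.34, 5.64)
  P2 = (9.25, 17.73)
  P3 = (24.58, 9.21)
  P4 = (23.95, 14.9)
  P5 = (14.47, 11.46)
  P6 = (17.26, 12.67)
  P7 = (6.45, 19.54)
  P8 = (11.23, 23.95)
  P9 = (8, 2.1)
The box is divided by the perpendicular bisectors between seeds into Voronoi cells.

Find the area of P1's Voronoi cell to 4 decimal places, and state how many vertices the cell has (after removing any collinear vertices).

1. box [0,26]×[0,26]: [(0, 0) (26, 0) (26, 26) (0, 26)]
2. ⊥bis P1·P0 via (4.55,6.035): [(3.2183, 0) (26, 0) (26, 26) (8.9557, 26)]  |A|=517.7388
3. ⊥bis P1·P2 via (7.795,11.685): [(5.8976, 12.1417) (3.2183, 0) (26, 0) (26, 7.3032)]  |A|=211.7101
4. ⊥bis P1·P3 via (15.46,7.425): [(14.9639, 9.9595) (5.8976, 12.1417) (3.2183, 0) (16.9132, 0)]  |A|=126.1615
5. ⊥bis P1·P4 via (15.145,10.27): [(14.9639, 9.9595) (5.8976, 12.1417) (3.2183, 0) (16.9132, 0)]  |A|=126.1615
6. ⊥bis P1·P5 via (10.405,8.55): [(8.2369, 11.5786) (5.8976, 12.1417) (3.2183, 0) (16.5257, 0)]  |A|=91.9969
7. ⊥bis P1·P6 via (11.8,9.155): [(8.2369, 11.5786) (5.8976, 12.1417) (3.2183, 0) (16.5257, 0)]  |A|=91.9969
8. ⊥bis P1·P7 via (6.395,12.59): [(8.2369, 11.5786) (5.8976, 12.1417) (3.2183, 0) (16.5257, 0)]  |A|=91.9969
9. ⊥bis P1·P8 via (8.785,14.795): [(8.2369, 11.5786) (5.8976, 12.1417) (3.2183, 0) (16.5257, 0)]  |A|=91.9969
10. ⊥bis P1·P9 via (7.17,3.87): [(12.1002, 6.1819) (8.2369, 11.5786) (5.8976, 12.1417) (3.7147, 2.2497)]  |A|=42.4077
11. canonical 4-gon: [(12.1002, 6.1819) (8.2369, 11.5786) (5.8976, 12.1417) (3.7147, 2.2497)]
12. shoelace: 42.4077

Area of P1's cell: 42.4077 (4 vertices)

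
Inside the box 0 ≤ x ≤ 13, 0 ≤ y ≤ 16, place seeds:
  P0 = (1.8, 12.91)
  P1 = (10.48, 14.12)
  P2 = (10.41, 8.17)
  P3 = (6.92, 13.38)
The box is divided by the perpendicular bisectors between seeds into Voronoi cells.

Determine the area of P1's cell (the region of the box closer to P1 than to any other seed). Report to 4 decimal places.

1. box [0,13]×[0,16]: [(0, 0) (13, 0) (13, 16) (0, 16)]
2. ⊥bis P1·P0 via (6.14,13.515): [(8.024, 0) (13, 0) (13, 16) (5.7936, 16)]  |A|=97.4593
3. ⊥bis P1·P2 via (10.445,11.145): [(6.4639, 11.1918) (13, 11.1149) (13, 16) (5.7936, 16)]  |A|=33.2895
4. ⊥bis P1·P3 via (8.7,13.75): [(9.2385, 11.1592) (13, 11.1149) (13, 16) (8.2323, 16)]  |A|=20.7272
5. canonical 4-gon: [(9.2385, 11.1592) (13, 11.1149) (13, 16) (8.2323, 16)]
6. shoelace: 20.7272

Area of P1's cell: 20.7272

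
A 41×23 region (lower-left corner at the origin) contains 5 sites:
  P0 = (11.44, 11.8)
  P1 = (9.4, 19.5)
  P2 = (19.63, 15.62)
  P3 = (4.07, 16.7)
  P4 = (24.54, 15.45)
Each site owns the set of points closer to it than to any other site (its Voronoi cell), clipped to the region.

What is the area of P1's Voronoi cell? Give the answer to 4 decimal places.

Area of P1's cell: 65.8288

1. box [0,41]×[0,23]: [(0, 0) (41, 0) (41, 23) (0, 23)]
2. ⊥bis P1·P0 via (10.42,15.65): [(0, 12.8894) (38.1626, 23) (0, 23)]  |A|=192.9241
3. ⊥bis P1·P2 via (14.515,17.56): [(0, 12.8894) (14.1671, 16.6427) (16.5783, 23) (0, 23)]  |A|=124.3153
4. ⊥bis P1·P3 via (6.735,18.1): [(8.315, 15.0923) (14.1671, 16.6427) (16.5783, 23) (4.1609, 23)]  |A|=65.8288
5. ⊥bis P1·P4 via (16.97,17.475): [(8.315, 15.0923) (14.1671, 16.6427) (16.5783, 23) (4.1609, 23)]  |A|=65.8288
6. canonical 4-gon: [(8.315, 15.0923) (14.1671, 16.6427) (16.5783, 23) (4.1609, 23)]
7. shoelace: 65.8288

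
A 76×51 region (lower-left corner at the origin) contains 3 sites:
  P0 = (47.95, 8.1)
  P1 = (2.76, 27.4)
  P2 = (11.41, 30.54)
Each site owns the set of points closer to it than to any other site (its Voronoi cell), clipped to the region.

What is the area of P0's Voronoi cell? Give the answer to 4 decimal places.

Area of P0's cell: 2168.7612

1. box [0,76]×[0,51]: [(0, 0) (76, 0) (76, 51) (0, 51)]
2. ⊥bis P0·P1 via (25.355,17.75): [(17.7742, 0) (76, 0) (76, 51) (39.5556, 51)]  |A|=2414.0894
3. ⊥bis P0·P2 via (29.68,19.32): [(17.8152, 0) (76, 0) (76, 51) (49.1354, 51)]  |A|=2168.7612
4. canonical 4-gon: [(17.8152, 0) (76, 0) (76, 51) (49.1354, 51)]
5. shoelace: 2168.7612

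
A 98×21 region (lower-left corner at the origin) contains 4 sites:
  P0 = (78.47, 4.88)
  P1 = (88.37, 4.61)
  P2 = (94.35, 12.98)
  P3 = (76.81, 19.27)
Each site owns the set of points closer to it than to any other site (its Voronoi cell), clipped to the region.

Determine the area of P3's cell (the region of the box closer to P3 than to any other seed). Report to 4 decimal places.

Area of P3's cell: 1110.0103

1. box [0,98]×[0,21]: [(0, 0) (98, 0) (98, 21) (0, 21)]
2. ⊥bis P3·P0 via (77.64,12.075): [(0, 3.1186) (98, 14.4237) (98, 21) (0, 21)]  |A|=1198.4273
3. ⊥bis P3·P1 via (82.59,11.94): [(0, 3.1186) (83.6388, 12.767) (94.0796, 21) (0, 21)]  |A|=1135.067
4. ⊥bis P3·P2 via (85.58,16.125): [(0, 3.1186) (83.6388, 12.767) (84.6664, 13.5773) (87.3282, 21) (0, 21)]  |A|=1110.0103
5. canonical 5-gon: [(0, 3.1186) (83.6388, 12.767) (84.6664, 13.5773) (87.3282, 21) (0, 21)]
6. shoelace: 1110.0103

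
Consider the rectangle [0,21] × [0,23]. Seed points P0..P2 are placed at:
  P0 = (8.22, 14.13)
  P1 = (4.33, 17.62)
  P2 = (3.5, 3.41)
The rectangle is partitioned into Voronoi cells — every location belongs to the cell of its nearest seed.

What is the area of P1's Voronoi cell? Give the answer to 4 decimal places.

Area of P1's cell: 87.9472

1. box [0,21]×[0,23]: [(0, 0) (21, 0) (21, 23) (0, 23)]
2. ⊥bis P1·P0 via (6.275,15.875): [(0, 8.8808) (12.6674, 23) (0, 23)]  |A|=89.4264
3. ⊥bis P1·P2 via (3.915,10.515): [(0, 10.7437) (1.5881, 10.6509) (12.6674, 23) (0, 23)]  |A|=87.9472
4. canonical 4-gon: [(0, 10.7437) (1.5881, 10.6509) (12.6674, 23) (0, 23)]
5. shoelace: 87.9472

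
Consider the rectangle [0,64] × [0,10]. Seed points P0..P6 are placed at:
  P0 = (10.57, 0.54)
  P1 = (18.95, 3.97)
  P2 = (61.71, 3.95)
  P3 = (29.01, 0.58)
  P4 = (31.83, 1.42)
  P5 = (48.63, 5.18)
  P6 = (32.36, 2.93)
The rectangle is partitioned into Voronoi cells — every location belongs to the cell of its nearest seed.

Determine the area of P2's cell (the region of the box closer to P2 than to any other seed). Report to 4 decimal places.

1. box [0,64]×[0,10]: [(0, 0) (64, 0) (64, 10) (0, 10)]
2. ⊥bis P2·P0 via (36.14,2.245): [(36.2897, 0) (64, 0) (64, 10) (35.6229, 10)]  |A|=280.437
3. ⊥bis P2·P1 via (40.33,3.96): [(40.3281, 0) (64, 0) (64, 10) (40.3328, 10)]  |A|=236.6951
4. ⊥bis P2·P3 via (45.36,2.265): [(45.5934, 0) (64, 0) (64, 10) (44.5628, 10)]  |A|=189.2186
5. ⊥bis P2·P4 via (46.77,2.685): [(46.9973, 0) (64, 0) (64, 10) (46.1506, 10)]  |A|=174.2602
6. ⊥bis P2·P5 via (55.17,4.565): [(54.7407, 0) (64, 0) (64, 10) (55.6811, 10)]  |A|=87.8909
7. ⊥bis P2·P6 via (47.035,3.44): [(54.7407, 0) (64, 0) (64, 10) (55.6811, 10)]  |A|=87.8909
8. canonical 4-gon: [(54.7407, 0) (64, 0) (64, 10) (55.6811, 10)]
9. shoelace: 87.8909

Area of P2's cell: 87.8909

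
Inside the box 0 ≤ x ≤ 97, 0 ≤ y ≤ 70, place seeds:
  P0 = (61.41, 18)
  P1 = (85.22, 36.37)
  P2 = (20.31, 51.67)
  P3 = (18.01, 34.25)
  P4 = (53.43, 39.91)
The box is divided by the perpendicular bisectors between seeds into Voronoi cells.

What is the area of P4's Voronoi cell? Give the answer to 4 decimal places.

1. box [0,97]×[0,70]: [(0, 0) (97, 0) (97, 70) (0, 70)]
2. ⊥bis P4·P0 via (57.42,28.955): [(0, 8.0416) (97, 43.3707) (97, 70) (0, 70)]  |A|=4296.5003
3. ⊥bis P4·P1 via (69.325,38.14): [(0, 8.0416) (68.7622, 33.086) (72.8728, 70) (0, 70)]  |A|=3475.2089
4. ⊥bis P4·P2 via (36.87,45.79): [(26.9521, 17.8581) (68.7622, 33.086) (72.8728, 70) (45.4663, 70)]  |A|=1454.9034
5. ⊥bis P4·P3 via (35.72,37.08): [(35.1171, 40.8532) (38.1404, 21.933) (68.7622, 33.086) (72.8728, 70) (45.4663, 70)]  |A|=1342.9015
6. canonical 5-gon: [(35.1171, 40.8532) (38.1404, 21.933) (68.7622, 33.086) (72.8728, 70) (45.4663, 70)]
7. shoelace: 1342.9015

Area of P4's cell: 1342.9015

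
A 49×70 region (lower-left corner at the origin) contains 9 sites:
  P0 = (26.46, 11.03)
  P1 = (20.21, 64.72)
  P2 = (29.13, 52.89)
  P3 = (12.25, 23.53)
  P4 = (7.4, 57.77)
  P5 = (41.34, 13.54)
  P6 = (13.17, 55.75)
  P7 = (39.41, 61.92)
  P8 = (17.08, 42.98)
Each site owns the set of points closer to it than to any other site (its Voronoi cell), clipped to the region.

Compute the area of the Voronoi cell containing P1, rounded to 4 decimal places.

Area of P1's cell: 191.0825

1. box [0,49]×[0,70]: [(0, 0) (49, 0) (49, 70) (0, 70)]
2. ⊥bis P1·P0 via (23.335,37.875): [(0, 35.1586) (49, 40.8626) (49, 70) (0, 70)]  |A|=1567.4798
3. ⊥bis P1·P2 via (24.67,58.805): [(0, 40.2034) (39.5172, 70) (0, 70)]  |A|=588.7379
4. ⊥bis P1·P3 via (16.23,44.125): [(0, 47.2615) (7.4509, 45.8216) (39.5172, 70) (0, 70)]  |A|=562.4435
5. ⊥bis P1·P4 via (13.805,61.245): [(17.8988, 53.6994) (39.5172, 70) (9.055, 70)]  |A|=248.2754
6. ⊥bis P1·P5 via (30.775,39.13): [(17.8988, 53.6994) (39.5172, 70) (9.055, 70)]  |A|=248.2754
7. ⊥bis P1·P6 via (16.69,60.235): [(12.6199, 63.4294) (21.5293, 56.4369) (39.5172, 70) (9.055, 70)]  |A|=223.3874
8. ⊥bis P1·P7 via (29.81,63.32): [(12.6199, 63.4294) (21.5293, 56.4369) (29.7052, 62.6016) (30.7842, 70) (9.055, 70)]  |A|=191.0825
9. ⊥bis P1·P8 via (18.645,53.85): [(12.6199, 63.4294) (21.5293, 56.4369) (29.7052, 62.6016) (30.7842, 70) (9.055, 70)]  |A|=191.0825
10. canonical 5-gon: [(12.6199, 63.4294) (21.5293, 56.4369) (29.7052, 62.6016) (30.7842, 70) (9.055, 70)]
11. shoelace: 191.0825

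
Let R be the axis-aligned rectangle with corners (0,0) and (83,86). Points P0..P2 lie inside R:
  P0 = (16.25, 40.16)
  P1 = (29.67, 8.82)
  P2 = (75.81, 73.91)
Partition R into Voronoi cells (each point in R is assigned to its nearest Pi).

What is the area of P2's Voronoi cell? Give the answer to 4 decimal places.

1. box [0,83]×[0,86]: [(0, 0) (83, 0) (83, 86) (0, 86)]
2. ⊥bis P2·P0 via (46.03,57.035): [(78.3492, 0) (83, 0) (83, 86) (29.6168, 86)]  |A|=2495.4612
3. ⊥bis P2·P1 via (52.74,41.365): [(56.366, 38.7947) (83, 19.9148) (83, 86) (29.6168, 86)]  |A|=2140.043
4. canonical 4-gon: [(56.366, 38.7947) (83, 19.9148) (83, 86) (29.6168, 86)]
5. shoelace: 2140.043

Area of P2's cell: 2140.0430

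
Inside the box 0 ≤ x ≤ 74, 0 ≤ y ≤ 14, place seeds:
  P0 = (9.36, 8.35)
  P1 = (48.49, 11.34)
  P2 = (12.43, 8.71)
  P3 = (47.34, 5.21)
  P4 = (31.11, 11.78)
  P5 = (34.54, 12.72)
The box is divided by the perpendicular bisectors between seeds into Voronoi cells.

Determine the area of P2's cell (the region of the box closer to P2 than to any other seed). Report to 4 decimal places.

1. box [0,74]×[0,14]: [(0, 0) (74, 0) (74, 14) (0, 14)]
2. ⊥bis P2·P0 via (10.895,8.53): [(11.8953, 0) (74, 0) (74, 14) (10.2536, 14)]  |A|=880.9582
3. ⊥bis P2·P1 via (30.46,10.025): [(11.8953, 0) (31.1912, 0) (30.1701, 14) (10.2536, 14)]  |A|=274.487
4. ⊥bis P2·P3 via (29.885,6.96): [(11.8953, 0) (29.1872, 0) (30.3473, 11.5707) (30.1701, 14) (10.2536, 14)]  |A|=262.8933
5. ⊥bis P2·P4 via (21.77,10.245): [(11.8953, 0) (23.4537, 0) (21.1529, 14) (10.2536, 14)]  |A|=157.2045
6. ⊥bis P2·P5 via (23.485,10.715): [(11.8953, 0) (23.4537, 0) (21.1529, 14) (10.2536, 14)]  |A|=157.2045
7. canonical 4-gon: [(11.8953, 0) (23.4537, 0) (21.1529, 14) (10.2536, 14)]
8. shoelace: 157.2045

Area of P2's cell: 157.2045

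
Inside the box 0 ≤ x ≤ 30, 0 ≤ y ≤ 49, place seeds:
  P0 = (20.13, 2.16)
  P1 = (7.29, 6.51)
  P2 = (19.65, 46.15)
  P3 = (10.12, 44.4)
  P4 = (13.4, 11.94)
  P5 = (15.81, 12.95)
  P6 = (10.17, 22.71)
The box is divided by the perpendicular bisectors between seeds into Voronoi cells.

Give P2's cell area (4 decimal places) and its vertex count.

Area of P2's cell: 255.9028 (4 vertices)

1. box [0,30]×[0,49]: [(0, 0) (30, 0) (30, 49) (0, 49)]
2. ⊥bis P2·P0 via (19.89,24.155): [(0, 23.938) (30, 24.2653) (30, 49) (0, 49)]  |A|=746.9507
3. ⊥bis P2·P1 via (13.47,26.33): [(0, 30.53) (20.4267, 24.1609) (30, 24.2653) (30, 49) (0, 49)]  |A|=679.6237
4. ⊥bis P2·P3 via (14.885,45.275): [(18.6611, 24.7114) (20.4267, 24.1609) (30, 24.2653) (30, 49) (14.201, 49)]  |A|=334.8275
5. ⊥bis P2·P4 via (16.525,29.045): [(17.9119, 28.7916) (30, 26.5832) (30, 49) (14.201, 49)]  |A|=295.1252
6. ⊥bis P2·P5 via (17.73,29.55): [(17.7735, 29.545) (30, 28.1308) (30, 49) (14.201, 49)]  |A|=281.2636
7. ⊥bis P2·P6 via (14.91,34.43): [(17.0342, 33.5709) (30, 28.327) (30, 49) (14.201, 49)]  |A|=255.9028
8. canonical 4-gon: [(17.0342, 33.5709) (30, 28.327) (30, 49) (14.201, 49)]
9. shoelace: 255.9028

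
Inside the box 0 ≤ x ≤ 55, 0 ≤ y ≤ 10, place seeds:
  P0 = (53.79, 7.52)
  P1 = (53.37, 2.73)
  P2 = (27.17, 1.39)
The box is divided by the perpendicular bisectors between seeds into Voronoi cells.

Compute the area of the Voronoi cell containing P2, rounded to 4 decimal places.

Area of P2's cell: 399.9775

1. box [0,55]×[0,10]: [(0, 0) (55, 0) (55, 10) (0, 10)]
2. ⊥bis P2·P0 via (40.48,4.455): [(0, 0) (41.5059, 0) (39.2031, 10) (0, 10)]  |A|=403.545
3. ⊥bis P2·P1 via (40.27,2.06): [(0, 0) (40.3754, 0) (40.0526, 6.3111) (39.2031, 10) (0, 10)]  |A|=399.9775
4. canonical 5-gon: [(0, 0) (40.3754, 0) (40.0526, 6.3111) (39.2031, 10) (0, 10)]
5. shoelace: 399.9775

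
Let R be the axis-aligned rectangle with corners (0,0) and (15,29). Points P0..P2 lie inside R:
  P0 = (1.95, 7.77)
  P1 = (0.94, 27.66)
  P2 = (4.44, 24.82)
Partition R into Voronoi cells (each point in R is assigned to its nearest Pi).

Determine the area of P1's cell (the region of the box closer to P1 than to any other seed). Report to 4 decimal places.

1. box [0,15]×[0,29]: [(0, 0) (15, 0) (15, 29) (0, 29)]
2. ⊥bis P1·P0 via (1.445,17.715): [(0, 17.6416) (15, 18.4033) (15, 29) (0, 29)]  |A|=164.663
3. ⊥bis P1·P2 via (2.69,26.24): [(0, 22.9249) (4.9295, 29) (0, 29)]  |A|=14.9738
4. canonical 3-gon: [(0, 22.9249) (4.9295, 29) (0, 29)]
5. shoelace: 14.9738

Area of P1's cell: 14.9738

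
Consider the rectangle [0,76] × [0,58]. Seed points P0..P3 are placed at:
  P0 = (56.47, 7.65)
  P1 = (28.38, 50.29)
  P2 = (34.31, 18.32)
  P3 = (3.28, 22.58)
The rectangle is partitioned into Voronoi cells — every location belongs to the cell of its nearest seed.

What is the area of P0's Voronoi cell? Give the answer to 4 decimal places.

1. box [0,76]×[0,58]: [(0, 0) (76, 0) (76, 58) (0, 58)]
2. ⊥bis P0·P1 via (42.425,28.97): [(0, 1.0216) (0, 0) (76, 0) (76, 51.0882)]  |A|=1980.1753
3. ⊥bis P0·P2 via (45.39,12.985): [(58.0397, 39.2565) (39.1377, 0) (76, 0) (76, 51.0882)]  |A|=1182.3221
4. ⊥bis P0·P3 via (29.875,15.115): [(58.0397, 39.2565) (39.1377, 0) (76, 0) (76, 51.0882)]  |A|=1182.3221
5. canonical 4-gon: [(58.0397, 39.2565) (39.1377, 0) (76, 0) (76, 51.0882)]
6. shoelace: 1182.3221

Area of P0's cell: 1182.3221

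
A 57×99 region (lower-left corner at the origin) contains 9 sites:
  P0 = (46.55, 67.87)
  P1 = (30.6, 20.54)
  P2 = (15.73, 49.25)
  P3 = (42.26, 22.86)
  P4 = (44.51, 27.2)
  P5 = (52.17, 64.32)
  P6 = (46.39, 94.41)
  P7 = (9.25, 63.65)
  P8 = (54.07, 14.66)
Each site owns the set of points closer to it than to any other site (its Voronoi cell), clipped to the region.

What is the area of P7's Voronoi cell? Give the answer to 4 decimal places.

1. box [0,57]×[0,99]: [(0, 0) (57, 0) (57, 99) (0, 99)]
2. ⊥bis P7·P0 via (27.9,65.76): [(0, 0) (35.3399, 0) (24.1393, 99) (0, 99)]  |A|=2944.2207
3. ⊥bis P7·P1 via (19.925,42.095): [(0, 32.2272) (30.0122, 47.0906) (24.1393, 99) (0, 99)]  |A|=1628.5272
4. ⊥bis P7·P2 via (12.49,56.45): [(0, 50.8295) (28.1557, 63.4996) (24.1393, 99) (0, 99)]  |A|=1106.6162
5. ⊥bis P7·P3 via (25.755,43.255): [(0, 50.8295) (28.1557, 63.4996) (24.1393, 99) (0, 99)]  |A|=1106.6162
6. ⊥bis P7·P4 via (26.88,45.425): [(0, 50.8295) (28.1557, 63.4996) (24.1393, 99) (0, 99)]  |A|=1106.6162
7. ⊥bis P7·P5 via (30.71,63.985): [(0, 50.8295) (28.1557, 63.4996) (24.1393, 99) (0, 99)]  |A|=1106.6162
8. ⊥bis P7·P6 via (27.82,79.03): [(0, 50.8295) (28.1557, 63.4996) (26.1738, 81.0176) (11.2805, 99) (0, 99)]  |A|=991.0001
9. ⊥bis P7·P8 via (31.66,39.155): [(0, 50.8295) (28.1557, 63.4996) (26.1738, 81.0176) (11.2805, 99) (0, 99)]  |A|=991.0001
10. canonical 5-gon: [(0, 50.8295) (28.1557, 63.4996) (26.1738, 81.0176) (11.2805, 99) (0, 99)]
11. shoelace: 991.0001

Area of P7's cell: 991.0001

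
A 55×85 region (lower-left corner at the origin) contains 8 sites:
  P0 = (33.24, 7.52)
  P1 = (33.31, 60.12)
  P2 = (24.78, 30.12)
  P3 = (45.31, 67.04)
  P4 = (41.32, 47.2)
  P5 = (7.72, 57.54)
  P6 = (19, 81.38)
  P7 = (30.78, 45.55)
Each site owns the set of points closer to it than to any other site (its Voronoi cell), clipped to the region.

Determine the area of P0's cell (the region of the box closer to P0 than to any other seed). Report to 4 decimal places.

Area of P0's cell: 984.1017

1. box [0,55]×[0,85]: [(0, 0) (55, 0) (55, 85) (0, 85)]
2. ⊥bis P0·P1 via (33.275,33.82): [(0, 33.8643) (0, 0) (55, 0) (55, 33.7911)]  |A|=1860.5227
3. ⊥bis P0·P2 via (29.01,18.82): [(0, 7.9605) (0, 0) (55, 0) (55, 28.549)]  |A|=1004.0114
4. ⊥bis P0·P3 via (39.275,37.28): [(0, 7.9605) (0, 0) (55, 0) (55, 28.549)]  |A|=1004.0114
5. ⊥bis P0·P4 via (37.28,27.36): [(46.6997, 25.4419) (0, 7.9605) (0, 0) (55, 0) (55, 23.7517)]  |A|=984.1017
6. ⊥bis P0·P5 via (20.48,32.53): [(46.6997, 25.4419) (0, 7.9605) (0, 0) (55, 0) (55, 23.7517)]  |A|=984.1017
7. ⊥bis P0·P6 via (26.12,44.45): [(46.6997, 25.4419) (0, 7.9605) (0, 0) (55, 0) (55, 23.7517)]  |A|=984.1017
8. ⊥bis P0·P7 via (32.01,26.535): [(46.6997, 25.4419) (0, 7.9605) (0, 0) (55, 0) (55, 23.7517)]  |A|=984.1017
9. canonical 5-gon: [(46.6997, 25.4419) (0, 7.9605) (0, 0) (55, 0) (55, 23.7517)]
10. shoelace: 984.1017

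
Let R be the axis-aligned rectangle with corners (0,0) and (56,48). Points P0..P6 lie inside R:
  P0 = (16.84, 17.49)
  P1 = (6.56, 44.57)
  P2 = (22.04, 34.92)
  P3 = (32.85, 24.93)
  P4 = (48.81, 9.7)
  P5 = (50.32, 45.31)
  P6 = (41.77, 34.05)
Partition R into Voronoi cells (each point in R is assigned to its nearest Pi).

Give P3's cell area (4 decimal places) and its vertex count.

1. box [0,56]×[0,48]: [(0, 0) (56, 0) (56, 48) (0, 48)]
2. ⊥bis P3·P0 via (24.845,21.21): [(34.7015, 0) (56, 0) (56, 48) (12.3954, 48)]  |A|=1557.6739
3. ⊥bis P3·P1 via (19.705,34.75): [(18.9947, 33.7992) (34.7015, 0) (56, 0) (56, 48) (29.6034, 48)]  |A|=1435.49
4. ⊥bis P3·P2 via (27.445,29.925): [(23.0201, 25.1369) (34.7015, 0) (56, 0) (56, 48) (44.1489, 48)]  |A|=1194.6828
5. ⊥bis P3·P4 via (40.83,17.315): [(23.0201, 25.1369) (31.2973, 7.3254) (56, 33.2121) (56, 48) (44.1489, 48)]  |A|=706.4584
6. ⊥bis P3·P5 via (41.585,35.12): [(36.374, 39.5869) (23.0201, 25.1369) (31.2973, 7.3254) (50.5155, 27.4647)]  |A|=437.6121
7. ⊥bis P3·P6 via (37.31,29.49): [(31.9173, 34.7644) (23.0201, 25.1369) (31.2973, 7.3254) (45.1401, 21.8317)]  |A|=304.4994
8. canonical 4-gon: [(31.9173, 34.7644) (23.0201, 25.1369) (31.2973, 7.3254) (45.1401, 21.8317)]
9. shoelace: 304.4994

Area of P3's cell: 304.4994 (4 vertices)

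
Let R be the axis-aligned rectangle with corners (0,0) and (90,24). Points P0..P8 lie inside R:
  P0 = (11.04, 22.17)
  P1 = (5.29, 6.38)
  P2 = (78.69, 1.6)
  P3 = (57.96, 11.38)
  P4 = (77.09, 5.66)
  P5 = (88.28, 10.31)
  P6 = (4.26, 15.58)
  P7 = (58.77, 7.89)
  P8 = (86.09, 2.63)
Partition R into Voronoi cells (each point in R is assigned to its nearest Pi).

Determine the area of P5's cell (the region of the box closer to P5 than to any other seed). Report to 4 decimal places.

1. box [0,90]×[0,24]: [(0, 0) (90, 0) (90, 24) (0, 24)]
2. ⊥bis P5·P0 via (49.66,16.24): [(47.1664, 0) (90, 0) (90, 24) (50.8515, 24)]  |A|=983.785
3. ⊥bis P5·P1 via (46.785,8.345): [(47.1769, 0.0686) (47.1802, 0) (90, 0) (90, 24) (50.8515, 24)]  |A|=983.7845
4. ⊥bis P5·P2 via (83.485,5.955): [(88.8936, 0) (90, 0) (90, 24) (67.0958, 24)]  |A|=288.1271
5. ⊥bis P5·P3 via (73.12,10.845): [(73.3416, 17.1233) (88.8936, 0) (90, 0) (90, 24) (73.5842, 24)]  |A|=265.8176
6. ⊥bis P5·P4 via (82.685,7.985): [(83.5653, 5.8666) (88.8936, 0) (90, 0) (90, 24) (76.03, 24)]  |A|=207.124
7. ⊥bis P5·P6 via (46.27,12.945): [(83.5653, 5.8666) (88.8936, 0) (90, 0) (90, 24) (76.03, 24)]  |A|=207.124
8. ⊥bis P5·P7 via (73.525,9.1): [(83.5653, 5.8666) (88.8936, 0) (90, 0) (90, 24) (76.03, 24)]  |A|=207.124
9. ⊥bis P5·P8 via (87.185,6.47): [(82.7943, 7.722) (90, 5.6673) (90, 24) (76.03, 24)]  |A|=179.752
10. canonical 4-gon: [(82.7943, 7.722) (90, 5.6673) (90, 24) (76.03, 24)]
11. shoelace: 179.752

Area of P5's cell: 179.7520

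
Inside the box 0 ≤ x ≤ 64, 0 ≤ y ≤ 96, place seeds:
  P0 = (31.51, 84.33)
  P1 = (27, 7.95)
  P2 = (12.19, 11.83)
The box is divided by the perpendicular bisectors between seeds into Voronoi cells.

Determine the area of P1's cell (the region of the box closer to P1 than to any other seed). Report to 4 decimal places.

Area of P1's cell: 1853.8866

1. box [0,64]×[0,96]: [(0, 0) (64, 0) (64, 96) (0, 96)]
2. ⊥bis P1·P0 via (29.255,46.14): [(0, 47.8674) (0, 0) (64, 0) (64, 44.0884)]  |A|=2942.5866
3. ⊥bis P1·P2 via (19.595,9.89): [(29.0944, 46.1495) (17.004, 0) (64, 0) (64, 44.0884)]  |A|=1853.8866
4. canonical 4-gon: [(29.0944, 46.1495) (17.004, 0) (64, 0) (64, 44.0884)]
5. shoelace: 1853.8866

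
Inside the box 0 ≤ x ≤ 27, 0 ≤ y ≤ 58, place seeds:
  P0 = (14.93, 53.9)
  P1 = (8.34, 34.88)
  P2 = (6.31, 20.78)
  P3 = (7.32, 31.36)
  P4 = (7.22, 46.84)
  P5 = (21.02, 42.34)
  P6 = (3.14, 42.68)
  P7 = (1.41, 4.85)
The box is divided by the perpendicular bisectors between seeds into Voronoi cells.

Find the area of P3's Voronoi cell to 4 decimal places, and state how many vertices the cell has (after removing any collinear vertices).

Area of P3's cell: 144.2866 (5 vertices)

1. box [0,27]×[0,58]: [(0, 0) (27, 0) (27, 58) (0, 58)]
2. ⊥bis P3·P0 via (11.125,42.63): [(0, 46.386) (0, 0) (27, 0) (27, 37.2703)]  |A|=1129.36
3. ⊥bis P3·P1 via (7.83,33.12): [(0, 35.3889) (0, 0) (27, 0) (27, 27.5651)]  |A|=849.8787
4. ⊥bis P3·P2 via (6.815,26.07): [(0, 35.3889) (0, 26.7206) (27, 24.1431) (27, 27.5651)]  |A|=163.2193
5. ⊥bis P3·P4 via (7.27,39.1): [(0, 35.3889) (0, 26.7206) (27, 24.1431) (27, 27.5651)]  |A|=163.2193
6. ⊥bis P3·P5 via (14.17,36.85): [(19.9815, 29.5988) (0, 35.3889) (0, 26.7206) (24.1349, 24.4166)]  |A|=144.3549
7. ⊥bis P3·P6 via (5.23,37.02): [(19.9815, 29.5988) (0.4554, 35.257) (0, 35.0888) (0, 26.7206) (24.1349, 24.4166)]  |A|=144.2866
8. ⊥bis P3·P7 via (4.365,18.105): [(19.9815, 29.5988) (0.4554, 35.257) (0, 35.0888) (0, 26.7206) (24.1349, 24.4166)]  |A|=144.2866
9. canonical 5-gon: [(19.9815, 29.5988) (0.4554, 35.257) (0, 35.0888) (0, 26.7206) (24.1349, 24.4166)]
10. shoelace: 144.2866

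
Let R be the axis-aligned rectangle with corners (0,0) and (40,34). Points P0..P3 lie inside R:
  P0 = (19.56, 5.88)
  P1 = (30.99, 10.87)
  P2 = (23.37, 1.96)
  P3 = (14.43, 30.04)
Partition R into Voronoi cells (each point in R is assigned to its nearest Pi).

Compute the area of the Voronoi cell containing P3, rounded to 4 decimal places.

1. box [0,40]×[0,34]: [(0, 0) (40, 0) (40, 34) (0, 34)]
2. ⊥bis P3·P0 via (16.995,17.96): [(0, 14.3514) (40, 22.8448) (40, 34) (0, 34)]  |A|=616.0774
3. ⊥bis P3·P1 via (22.71,20.455): [(0, 14.3514) (20.743, 18.7558) (38.3898, 34) (0, 34)]  |A|=496.3963
4. ⊥bis P3·P2 via (18.9,16): [(0, 14.3514) (20.743, 18.7558) (38.3898, 34) (0, 34)]  |A|=496.3963
5. canonical 4-gon: [(0, 14.3514) (20.743, 18.7558) (38.3898, 34) (0, 34)]
6. shoelace: 496.3963

Area of P3's cell: 496.3963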